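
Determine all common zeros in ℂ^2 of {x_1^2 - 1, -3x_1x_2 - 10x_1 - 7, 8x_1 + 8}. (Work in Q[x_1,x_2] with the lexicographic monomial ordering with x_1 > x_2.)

{(-1, -1)}

Compute a lex Gröbner basis by Buchberger's algorithm.
f_1 = x_1^2 - 1, LT = x_1^2.
f_2 = -3x_1x_2 - 10x_1 - 7, LT = x_1x_2.
f_3 = 8x_1 + 8, LT = x_1.

S(f_1,f_2): lcm = x_1^2x_2. S = -10/3x_1^2 - 7/3x_1 - x_2.
  leading term x_1^2: subtract (-10/3)·f_1 from -10/3x_1^2 - 7/3x_1 - x_2 → -7/3x_1 - x_2 - 10/3
  leading term x_1: subtract (-7/24)·f_3 from -7/3x_1 - x_2 - 10/3 → -x_2 - 1
  leading term x_2: no divisor's leading term divides it; move -x_2 to the remainder.
  leading term 1: no divisor's leading term divides it; move -1 to the remainder.
  remainder -x_2 - 1 ≠ 0; add h_4 = -x_2 - 1 to the basis.

S(f_1,f_3): lcm = x_1^2. S = -x_1 - 1.
  leading term x_1: subtract (-1/8)·f_3 from -x_1 - 1 → 0
  remainder 0.

S(f_2,f_3): lcm = x_1x_2. S = 10/3x_1 - x_2 + 7/3.
  leading term x_1: subtract (5/12)·f_3 from 10/3x_1 - x_2 + 7/3 → -x_2 - 1
  leading term x_2: subtract (1)·h_4 from -x_2 - 1 → 0
  remainder 0.

S(f_1,h_4): leading monomials are coprime, so the S-polynomial reduces to 0 (Buchberger's first criterion).
S(f_2,h_4): lcm = x_1x_2. S = 7/3x_1 + 7/3.
  leading term x_1: subtract (7/24)·f_3 from 7/3x_1 + 7/3 → 0
  remainder 0.

S(f_3,h_4): leading monomials are coprime, so the S-polynomial reduces to 0 (Buchberger's first criterion).
Every S-polynomial of the final basis reduces to 0, so we have a Gröbner basis.
Inter-reduce: drop elements whose leading term is divisible by another's, tail-reduce, and make monic.
Reduced Gröbner basis: {x_1 + 1, x_2 + 1}.

Since the basis is lex-ordered, x_2 + 1 is univariate in x_2. Its roots are {-1}. Back-substituting each root into the other basis elements fixes the other coordinates.
  x_2 = -1: the earlier basis element becomes x_1 + 1 = 0, giving x_1 = -1 — point (-1, -1).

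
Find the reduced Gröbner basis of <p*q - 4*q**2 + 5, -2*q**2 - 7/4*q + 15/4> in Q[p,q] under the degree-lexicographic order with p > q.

f_1 = p*q - 4*q**2 + 5, LT = p*q.
f_2 = -2*q**2 - 7/4*q + 15/4, LT = q**2.

S(f_1,f_2): lcm = p*q**2. S = -4*q**3 - 7/8*p*q + 15/8*p + 5*q.
  reduce S modulo (f_1, f_2):
  remainder 15/8*p - 5/2*q + 35/8 ≠ 0; add g_3 = 15/8*p - 5/2*q + 35/8 to the basis.

The other S-polynomials (S(f_1,g_3), S(f_2,g_3)) all reduce to 0 modulo the current basis, so we have a Gröbner basis.
Inter-reduce: drop elements whose leading term is divisible by another's, tail-reduce, and make monic.

G = {q**2 + 7/8*q - 15/8, p - 4/3*q + 7/3}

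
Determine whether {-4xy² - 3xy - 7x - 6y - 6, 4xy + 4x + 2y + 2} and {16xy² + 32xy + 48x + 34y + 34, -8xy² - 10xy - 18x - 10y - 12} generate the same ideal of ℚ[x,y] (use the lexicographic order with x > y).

No, the ideals differ.

Equality of ideals is decidable: compute both reduced Gröbner bases (unique for the ordering) and check whether they agree.
Buchberger on the first generating set:
f_1 = -4xy² - 3xy - 7x - 6y - 6, LT = xy².
f_2 = 4xy + 4x + 2y + 2, LT = xy.

S(f_1,f_2): lcm = xy². S = -¼xy + 7/4x - ½y² + y + 3/2.
  reduce S modulo (f_1, f_2):
  remainder 2x - ½y² + 9/8y + 13/8 ≠ 0; add g_3 = 2x - ½y² + 9/8y + 13/8 to the basis.

S(f_1,g_3): lcm = xy². S = ¾xy + 7/4x + ¼y⁴ - 9/16y³ - 13/16y² + 3/2y + 3/2.
  reduce S modulo (f_1, f_2, g_3):
  remainder ¼y⁴ - 9/16y³ - 9/16y² + 9/16y + 5/16 ≠ 0; add g_4 = ¼y⁴ - 9/16y³ - 9/16y² + 9/16y + 5/16 to the basis.

S(f_2,g_3): lcm = xy. S = x + ¼y³ - 9/16y² - 5/16y + ½.
  reduce S modulo (f_1, f_2, g_3, g_4):
  remainder ¼y³ - 5/16y² - ⅞y - 5/16 ≠ 0; add g_5 = ¼y³ - 5/16y² - ⅞y - 5/16 to the basis.

The other S-polynomials (S(f_1,g_4), S(f_2,g_4), S(g_3,g_4), S(f_1,g_5), S(f_2,g_5), S(g_3,g_5), S(g_4,g_5)) all reduce to 0 modulo the current basis, so we have a Gröbner basis.
Inter-reduce: drop elements whose leading term is divisible by another's, tail-reduce, and make monic.
Reduced Gröbner basis: {x - ¼y² + 9/16y + 13/16, y³ - 5/4y² - 7/2y - 5/4}.

Buchberger on the second generating set:
h_1 = 16xy² + 32xy + 48x + 34y + 34, LT = xy².
h_2 = -8xy² - 10xy - 18x - 10y - 12, LT = xy².

S(h_1,h_2): lcm = xy². S = ¾xy + ¾x + ⅞y + ⅝.
  reduce S modulo (h_1, h_2):
  remainder ¾xy + ¾x + ⅞y + ⅝ ≠ 0; add k_3 = ¾xy + ¾x + ⅞y + ⅝ to the basis.

S(h_1,k_3): lcm = xy². S = xy + 3x - 7/6y² + 31/24y + 17/8.
  reduce S modulo (h_1, h_2, k_3):
  remainder 2x - 7/6y² + ⅛y + 31/24 ≠ 0; add k_4 = 2x - 7/6y² + ⅛y + 31/24 to the basis.

S(h_1,k_4): lcm = xy². S = 2xy + 3x + 7/12y⁴ - 1/16y³ - 31/48y² + 17/8y + 17/8.
  reduce S modulo (h_1, h_2, k_3, k_4):
  remainder 7/12y⁴ - 1/16y³ - 1/16y² - 13/48y - 3/16 ≠ 0; add k_5 = 7/12y⁴ - 1/16y³ - 1/16y² - 13/48y - 3/16 to the basis.

S(k_3,k_4): lcm = xy. S = x + 7/12y³ - 1/16y² + 25/48y + ⅚.
  reduce S modulo (h_1, h_2, k_3, k_4, k_5):
  remainder 7/12y³ + 25/48y² + 11/24y + 3/16 ≠ 0; add k_6 = 7/12y³ + 25/48y² + 11/24y + 3/16 to the basis.

The other S-polynomials (S(h_2,k_3), S(h_2,k_4), S(h_1,k_5), S(h_2,k_5), S(k_3,k_5), S(k_4,k_5), S(h_1,k_6), S(h_2,k_6), S(k_3,k_6), S(k_4,k_6), S(k_5,k_6)) all reduce to 0 modulo the current basis, so we have a Gröbner basis.
Inter-reduce: drop elements whose leading term is divisible by another's, tail-reduce, and make monic.
Reduced Gröbner basis: {x - 7/12y² + 1/16y + 31/48, y³ + 25/28y² + 11/14y + 9/28}.

The bases are distinct; the ideals are different.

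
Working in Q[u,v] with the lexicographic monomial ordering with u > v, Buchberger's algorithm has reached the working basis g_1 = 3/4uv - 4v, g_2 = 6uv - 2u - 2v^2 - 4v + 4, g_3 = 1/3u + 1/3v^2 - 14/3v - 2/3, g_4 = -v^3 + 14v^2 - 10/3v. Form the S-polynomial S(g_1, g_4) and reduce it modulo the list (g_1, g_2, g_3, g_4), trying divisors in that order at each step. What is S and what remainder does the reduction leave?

S(g_1, g_4) = 14uv^2 - 10/3uv - 16/3v^3; remainder on division = 0.

lcm(LM(g_1), LM(g_4)) = uv^3.
S = (lcm/LT(g_1))·g_1 − (lcm/LT(g_4))·g_4 = 14uv^2 - 10/3uv - 16/3v^3.
Reduce S modulo (g_1, g_2, g_3, g_4) in that order:
  leading term uv^2: subtract (56/3v)·g_1 from 14uv^2 - 10/3uv - 16/3v^3 → -10/3uv - 16/3v^3 + 224/3v^2
  leading term uv: subtract (-40/9)·g_1 from -10/3uv - 16/3v^3 + 224/3v^2 → -16/3v^3 + 224/3v^2 - 160/9v
  leading term v^3: subtract (16/3)·g_4 from -16/3v^3 + 224/3v^2 - 160/9v → 0
The remainder is 0, so this S-polynomial contributes no new basis element.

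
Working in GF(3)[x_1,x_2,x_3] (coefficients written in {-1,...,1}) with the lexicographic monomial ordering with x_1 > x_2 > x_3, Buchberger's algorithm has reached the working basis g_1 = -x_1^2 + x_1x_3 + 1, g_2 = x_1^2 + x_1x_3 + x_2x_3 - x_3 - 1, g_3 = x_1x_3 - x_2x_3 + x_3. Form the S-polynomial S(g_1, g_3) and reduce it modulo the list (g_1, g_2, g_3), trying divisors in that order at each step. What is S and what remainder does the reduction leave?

S(g_1, g_3) = x_1x_2x_3 - x_1x_3^2 - x_1x_3 - x_3; remainder on division = x_2^2x_3 - x_2x_3^2 + x_2x_3 + x_3^2.

lcm(LM(g_1), LM(g_3)) = x_1^2x_3.
S = (lcm/LT(g_1))·g_1 − (lcm/LT(g_3))·g_3 = x_1x_2x_3 - x_1x_3^2 - x_1x_3 - x_3.
Reduce S modulo (g_1, g_2, g_3) in that order:
  leading term x_1x_2x_3: subtract (x_2)·g_3 from x_1x_2x_3 - x_1x_3^2 - x_1x_3 - x_3 → -x_1x_3^2 - x_1x_3 + x_2^2x_3 - x_2x_3 - x_3
  leading term x_1x_3^2: subtract (-x_3)·g_3 from -x_1x_3^2 - x_1x_3 + x_2^2x_3 - x_2x_3 - x_3 → -x_1x_3 + x_2^2x_3 - x_2x_3^2 - x_2x_3 + x_3^2 - x_3
  leading term x_1x_3: subtract (-1)·g_3 from -x_1x_3 + x_2^2x_3 - x_2x_3^2 - x_2x_3 + x_3^2 - x_3 → x_2^2x_3 - x_2x_3^2 + x_2x_3 + x_3^2
  leading term x_2^2x_3: no divisor's leading term divides it; move x_2^2x_3 to the remainder.
  leading term x_2x_3^2: no divisor's leading term divides it; move -x_2x_3^2 to the remainder.
  leading term x_2x_3: no divisor's leading term divides it; move x_2x_3 to the remainder.
  leading term x_3^2: no divisor's leading term divides it; move x_3^2 to the remainder.
The remainder x_2^2x_3 - x_2x_3^2 + x_2x_3 + x_3^2 is nonzero, so it would be added as the next basis element.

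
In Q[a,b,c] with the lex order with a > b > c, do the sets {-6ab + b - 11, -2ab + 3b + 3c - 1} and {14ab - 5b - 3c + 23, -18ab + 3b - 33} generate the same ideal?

Yes, the ideals are equal.

Equality of ideals is decidable: compute both reduced Gröbner bases (unique for the ordering) and check whether they agree.
Buchberger on the first generating set:
f_1 = -6ab + b - 11, LT = ab.
f_2 = -2ab + 3b + 3c - 1, LT = ab.

S(f_1,f_2): lcm = ab. S = 4/3b + 3/2c + 4/3.
  leading term b: no divisor's leading term divides it; move 4/3b to the remainder.
  leading term c: no divisor's leading term divides it; move 3/2c to the remainder.
  leading term 1: no divisor's leading term divides it; move 4/3 to the remainder.
  remainder 4/3b + 3/2c + 4/3 ≠ 0; add g_3 = 4/3b + 3/2c + 4/3 to the basis.

S(f_1,g_3): lcm = ab. S = -9/8ac - a - 1/6b + 11/6.
  leading term ac: no divisor's leading term divides it; move -9/8ac to the remainder.
  leading term a: no divisor's leading term divides it; move -a to the remainder.
  leading term b: subtract (-1/8)·g_3 from -1/6b + 11/6 → 3/16c + 2
  leading term c: no divisor's leading term divides it; move 3/16c to the remainder.
  leading term 1: no divisor's leading term divides it; move 2 to the remainder.
  remainder -9/8ac - a + 3/16c + 2 ≠ 0; add g_4 = -9/8ac - a + 3/16c + 2 to the basis.

The other S-polynomials (S(f_2,g_3), S(f_1,g_4), S(f_2,g_4), S(g_3,g_4)) all reduce to 0 modulo the current basis, so we have a Gröbner basis.
Inter-reduce: drop elements whose leading term is divisible by another's, tail-reduce, and make monic.
Reduced Gröbner basis: {ac + 8/9a - 1/6c - 16/9, b + 9/8c + 1}.

Buchberger on the second generating set:
h_1 = 14ab - 5b - 3c + 23, LT = ab.
h_2 = -18ab + 3b - 33, LT = ab.

S(h_1,h_2): lcm = ab. S = -4/21b - 3/14c - 4/21.
  leading term b: no divisor's leading term divides it; move -4/21b to the remainder.
  leading term c: no divisor's leading term divides it; move -3/14c to the remainder.
  leading term 1: no divisor's leading term divides it; move -4/21 to the remainder.
  remainder -4/21b - 3/14c - 4/21 ≠ 0; add k_3 = -4/21b - 3/14c - 4/21 to the basis.

S(h_1,k_3): lcm = ab. S = -9/8ac - a - 5/14b - 3/14c + 23/14.
  leading term ac: no divisor's leading term divides it; move -9/8ac to the remainder.
  leading term a: no divisor's leading term divides it; move -a to the remainder.
  leading term b: subtract (15/8)·k_3 from -5/14b - 3/14c + 23/14 → 3/16c + 2
  leading term c: no divisor's leading term divides it; move 3/16c to the remainder.
  leading term 1: no divisor's leading term divides it; move 2 to the remainder.
  remainder -9/8ac - a + 3/16c + 2 ≠ 0; add k_4 = -9/8ac - a + 3/16c + 2 to the basis.

The other S-polynomials (S(h_2,k_3), S(h_1,k_4), S(h_2,k_4), S(k_3,k_4)) all reduce to 0 modulo the current basis, so we have a Gröbner basis.
Inter-reduce: drop elements whose leading term is divisible by another's, tail-reduce, and make monic.
Reduced Gröbner basis: {ac + 8/9a - 1/6c - 16/9, b + 9/8c + 1}.

These coincide, so the ideals are equal.
The choice of monomial ordering does not affect the verdict — as long as both bases are computed under the same ordering, their equality decides ideal equality.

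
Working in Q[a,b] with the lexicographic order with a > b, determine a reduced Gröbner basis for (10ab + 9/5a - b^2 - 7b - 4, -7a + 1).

G = {a - 1/7, b^2 + 39/7b + 131/35}

f_1 = 10ab + 9/5a - b^2 - 7b - 4, LT = ab.
f_2 = -7a + 1, LT = a.

S(f_1,f_2): lcm = ab. S = 9/50a - 1/10b^2 - 39/70b - 2/5.
  leading term a: subtract (-9/350)·f_2 from 9/50a - 1/10b^2 - 39/70b - 2/5 → -1/10b^2 - 39/70b - 131/350
  leading term b^2: no divisor's leading term divides it; move -1/10b^2 to the remainder.
  leading term b: no divisor's leading term divides it; move -39/70b to the remainder.
  leading term 1: no divisor's leading term divides it; move -131/350 to the remainder.
  remainder -1/10b^2 - 39/70b - 131/350 ≠ 0; add g_3 = -1/10b^2 - 39/70b - 131/350 to the basis.

The other S-polynomials (S(f_1,g_3), S(f_2,g_3)) all reduce to 0 modulo the current basis, so we have a Gröbner basis.
Inter-reduce: drop elements whose leading term is divisible by another's, tail-reduce, and make monic.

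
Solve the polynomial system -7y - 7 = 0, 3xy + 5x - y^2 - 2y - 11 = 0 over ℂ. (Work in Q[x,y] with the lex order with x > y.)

Compute a lex Gröbner basis by Buchberger's algorithm.
f_1 = -7y - 7, LT = y.
f_2 = 3xy + 5x - y^2 - 2y - 11, LT = xy.

S(f_1,f_2): lcm = xy. S = -2/3x + 1/3y^2 + 2/3y + 11/3.
  reduce S modulo (f_1, f_2):
  remainder -2/3x + 10/3 ≠ 0; add h_3 = -2/3x + 10/3 to the basis.

The other S-polynomials (S(f_1,h_3), S(f_2,h_3)) all reduce to 0 modulo the current basis, so we have a Gröbner basis.
Inter-reduce: drop elements whose leading term is divisible by another's, tail-reduce, and make monic.
Reduced Gröbner basis: {x - 5, y + 1}.

Elimination: the polynomial y + 1 lies in the elimination ideal for y, so y ∈ {-1}. For each such y, the remaining basis elements (now univariate) give the rest of the solution.
  y = -1: the earlier basis element becomes x - 5 = 0, giving x = 5 — point (5, -1).
Zero-dimensionality of the ideal guarantees finitely many solutions over ℂ.

{(5, -1)}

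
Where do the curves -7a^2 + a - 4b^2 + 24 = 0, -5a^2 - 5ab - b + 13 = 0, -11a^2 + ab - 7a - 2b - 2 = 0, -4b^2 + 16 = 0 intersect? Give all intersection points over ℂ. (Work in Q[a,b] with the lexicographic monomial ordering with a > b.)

{(-1, -2)}

Compute a lex Gröbner basis by Buchberger's algorithm.
f_1 = -7a^2 + a - 4b^2 + 24, LT = a^2.
f_2 = -5a^2 - 5ab - b + 13, LT = a^2.
f_3 = -11a^2 + ab - 7a - 2b - 2, LT = a^2.
f_4 = -4b^2 + 16, LT = b^2.

S(f_1,f_2): lcm = a^2. S = -ab - 1/7a + 4/7b^2 - 1/5b - 29/35.
  reduce S modulo (f_1, f_2, f_3, f_4):
  remainder -ab - 1/7a - 1/5b + 51/35 ≠ 0; add h_5 = -ab - 1/7a - 1/5b + 51/35 to the basis.

S(f_1,f_3): lcm = a^2. S = 1/11ab - 60/77a + 4/7b^2 - 2/11b - 278/77.
  reduce S modulo (f_1, f_2, f_3, f_4, h_5):
  remainder -61/77a - 1/5b - 459/385 ≠ 0; add h_6 = -61/77a - 1/5b - 459/385 to the basis.

S(f_1,h_5): lcm = a^2b. S = -1/7a^2 - 12/35ab + 51/35a + 4/7b^3 - 24/7b.
  reduce S modulo (f_1, f_2, f_3, f_4, h_5, h_6):
  remainder -15472/10675b - 30944/10675 ≠ 0; add h_7 = -15472/10675b - 30944/10675 to the basis.

The other S-polynomials (S(f_1,f_4), S(f_2,f_3), S(f_2,f_4), S(f_3,f_4), S(f_2,h_5), S(f_3,h_5), S(f_4,h_5), S(f_1,h_6), S(f_2,h_6), S(f_3,h_6), S(f_4,h_6), S(h_5,h_6), S(f_1,h_7), S(f_2,h_7), S(f_3,h_7), S(f_4,h_7), S(h_5,h_7), S(h_6,h_7)) all reduce to 0 modulo the current basis, so we have a Gröbner basis.
Inter-reduce: drop elements whose leading term is divisible by another's, tail-reduce, and make monic.
Reduced Gröbner basis: {a + 1, b + 2}.

Since the basis is lex-ordered, b + 2 is univariate in b. Its roots are {-2}. Back-substituting each root into the other basis elements fixes the other coordinates.
  b = -2: the earlier basis element becomes a + 1 = 0, giving a = -1 — point (-1, -2).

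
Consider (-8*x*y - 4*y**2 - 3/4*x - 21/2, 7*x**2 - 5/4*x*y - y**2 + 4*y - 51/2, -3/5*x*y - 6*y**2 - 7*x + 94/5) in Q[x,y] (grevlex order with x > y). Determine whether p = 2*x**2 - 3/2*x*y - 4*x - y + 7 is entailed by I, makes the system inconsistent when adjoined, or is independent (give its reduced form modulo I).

First compute the reduced Gröbner basis of I by Buchberger's algorithm.
f_1 = -8*x*y - 4*y**2 - 3/4*x - 21/2, LT = x*y.
f_2 = 7*x**2 - 5/4*x*y - y**2 + 4*y - 51/2, LT = x**2.
f_3 = -3/5*x*y - 6*y**2 - 7*x + 94/5, LT = x*y.

S(f_1,f_2): lcm = x**2*y. S = 19/28*x*y**2 + 1/7*y**3 + 3/32*x**2 - 4/7*y**2 + 21/16*x + 51/14*y.
  leading term x*y**2: subtract (-19/224*y)·f_1 from 19/28*x*y**2 + 1/7*y**3 + 3/32*x**2 - 4/7*y**2 + 21/16*x + 51/14*y → -11/56*y**3 + 3/32*x**2 - 57/896*x*y - 4/7*y**2 + 21/16*x + 1233/448*y
  leading term y**3: no divisor's leading term divides it; move -11/56*y**3 to the remainder.
  leading term x**2: subtract (3/224)·f_2 from 3/32*x**2 - 57/896*x*y - 4/7*y**2 + 21/16*x + 1233/448*y → -3/64*x*y - 125/224*y**2 + 21/16*x + 1209/448*y + 153/448
  leading term x*y: subtract (3/512)·f_1 from -3/64*x*y - 125/224*y**2 + 21/16*x + 1209/448*y + 153/448 → -479/896*y**2 + 2697/2048*x + 1209/448*y + 2889/7168
  leading term y**2: no divisor's leading term divides it; move -479/896*y**2 to the remainder.
  leading term x: no divisor's leading term divides it; move 2697/2048*x to the remainder.
  leading term y: no divisor's leading term divides it; move 1209/448*y to the remainder.
  leading term 1: no divisor's leading term divides it; move 2889/7168 to the remainder.
  remainder -11/56*y**3 - 479/896*y**2 + 2697/2048*x + 1209/448*y + 2889/7168 ≠ 0; add h_4 = -11/56*y**3 - 479/896*y**2 + 2697/2048*x + 1209/448*y + 2889/7168 to the basis.

S(f_1,f_3): lcm = x*y. S = -19/2*y**2 - 1111/96*x + 1567/48.
  leading term y**2: no divisor's leading term divides it; move -19/2*y**2 to the remainder.
  leading term x: no divisor's leading term divides it; move -1111/96*x to the remainder.
  leading term 1: no divisor's leading term divides it; move 1567/48 to the remainder.
  remainder -19/2*y**2 - 1111/96*x + 1567/48 ≠ 0; add h_5 = -19/2*y**2 - 1111/96*x + 1567/48 to the basis.

S(f_2,f_3): lcm = x**2*y. S = -285/28*x*y**2 - 1/7*y**3 - 35/3*x**2 + 4/7*y**2 + 94/3*x - 51/14*y.
  leading term x*y**2: subtract (285/224*y)·f_1 from -285/28*x*y**2 - 1/7*y**3 - 35/3*x**2 + 4/7*y**2 + 94/3*x - 51/14*y → 277/56*y**3 - 35/3*x**2 + 855/896*x*y + 4/7*y**2 + 94/3*x + 4353/448*y
  leading term y**3: subtract (-277/11)·h_4 from 277/56*y**3 - 35/3*x**2 + 855/896*x*y + 4/7*y**2 + 94/3*x + 4353/448*y → -35/3*x**2 + 855/896*x*y - 127051/9856*y**2 + 4358839/67584*x + 47847/616*y + 800253/78848
  leading term x**2: subtract (-5/3)·f_2 from -35/3*x**2 + 855/896*x*y - 127051/9856*y**2 + 4358839/67584*x + 47847/616*y + 800253/78848 → -3035/2688*x*y - 430433/29568*y**2 + 4358839/67584*x + 155861/1848*y - 2550787/78848
  leading term x*y: subtract (3035/21504)·f_1 from -3035/2688*x*y - 430433/29568*y**2 + 4358839/67584*x + 155861/1848*y - 2550787/78848 → -275827/19712*y**2 + 61123901/946176*x + 155861/1848*y - 4867879/157696
  leading term y**2: subtract (275827/187264)·h_5 from -275827/19712*y**2 + 61123901/946176*x + 155861/1848*y - 4867879/157696 → 122316493/1498112*x + 155861/1848*y - 177422503/2247168
  leading term x: no divisor's leading term divides it; move 122316493/1498112*x to the remainder.
  leading term y: no divisor's leading term divides it; move 155861/1848*y to the remainder.
  leading term 1: no divisor's leading term divides it; move -177422503/2247168 to the remainder.
  remainder 122316493/1498112*x + 155861/1848*y - 177422503/2247168 ≠ 0; add h_6 = 122316493/1498112*x + 155861/1848*y - 177422503/2247168 to the basis.

S(f_3,h_4): lcm = x*y**3. S = 10*y**4 + 4723/528*x*y**2 + 18879/2816*x**2 + 1209/88*x*y - 94/3*y**2 + 2889/1408*x.
  leading term y**4: subtract (-560/11*y)·h_4 from 10*y**4 + 4723/528*x*y**2 + 18879/2816*x**2 + 1209/88*x*y - 94/3*y**2 + 2889/1408*x → 4723/528*x*y**2 - 2395/88*y**3 + 18879/2816*x**2 + 113739/1408*x*y + 13999/132*y**2 + 2889/1408*x + 14445/704*y
  leading term x*y**2: subtract (-4723/4224*y)·f_1 from 4723/528*x*y**2 - 2395/88*y**3 + 18879/2816*x**2 + 113739/1408*x*y + 13999/132*y**2 + 2889/1408*x + 14445/704*y → -33463/1056*y**3 + 18879/2816*x**2 + 450233/5632*x*y + 13999/132*y**2 + 2889/1408*x + 24719/2816*y
  leading term y**3: subtract (234241/1452)·h_4 from -33463/1056*y**3 + 18879/2816*x**2 + 450233/5632*x*y + 13999/132*y**2 + 2889/1408*x + 24719/2816*y → 18879/2816*x**2 + 450233/5632*x*y + 11913123/61952*y**2 - 208548803/991232*x - 825855/1936*y - 32224869/495616
  leading term x**2: subtract (2697/2816)·f_2 from 18879/2816*x**2 + 450233/5632*x*y + 11913123/61952*y**2 - 208548803/991232*x - 825855/1936*y - 32224869/495616 → 913951/11264*x*y + 11972457/61952*y**2 - 208548803/991232*x - 3333087/7744*y - 20120733/495616
  leading term x*y: subtract (-913951/90112)·f_1 from 913951/11264*x*y + 11972457/61952*y**2 - 208548803/991232*x - 3333087/7744*y - 20120733/495616 → 37836367/247808*y**2 - 864355595/3964928*x - 3333087/7744*y - 291605613/1982464
  leading term y**2: subtract (-37836367/2354176)·h_5 from 37836367/247808*y**2 - 864355595/3964928*x - 3333087/7744*y - 291605613/1982464 → -22826118163/56500224*x - 3333087/7744*y + 10667016787/28250112
  leading term x: subtract (-159782827141/32291554152)·h_6 from -22826118163/56500224*x - 3333087/7744*y + 10667016787/28250112 → -2534591166629/193749324912*y - 2534591166629/193749324912
  leading term y: no divisor's leading term divides it; move -2534591166629/193749324912*y to the remainder.
  leading term 1: no divisor's leading term divides it; move -2534591166629/193749324912 to the remainder.
  remainder -2534591166629/193749324912*y - 2534591166629/193749324912 ≠ 0; add h_7 = -2534591166629/193749324912*y - 2534591166629/193749324912 to the basis.

The other S-polynomials (S(f_1,h_4), S(f_2,h_4), S(f_1,h_5), S(f_2,h_5), S(f_3,h_5), S(h_4,h_5), S(f_1,h_6), S(f_2,h_6), S(f_3,h_6), S(h_4,h_6), S(h_5,h_6), S(f_1,h_7), S(f_2,h_7), S(f_3,h_7), S(h_4,h_7), S(h_5,h_7), S(h_6,h_7)) all reduce to 0 modulo the current basis, so we have a Gröbner basis.
Inter-reduce: drop elements whose leading term is divisible by another's, tail-reduce, and make monic.
Reduced Gröbner basis: {x - 2, y + 1}.
Label its elements g_1 = x - 2, g_2 = y + 1.

Reduce p = 2*x**2 - 3/2*x*y - 4*x - y + 7 modulo G:
  leading term x**2: subtract (2*x)·g_1 from 2*x**2 - 3/2*x*y - 4*x - y + 7 → -3/2*x*y - y + 7
  leading term x*y: subtract (-3/2*y)·g_1 from -3/2*x*y - y + 7 → -4*y + 7
  leading term y: subtract (-4)·g_2 from -4*y + 7 → 11
  leading term 1: no divisor's leading term divides it; move 11 to the remainder.
  normal form = 11.
The normal form is nonzero, so p ∉ I. Since p minus its normal form lies in I, I + (p) = I + (r) where r = 11; decide whether this ideal is the whole ring.
Here r = 11 is a nonzero constant, hence a unit: 1 ∈ I + (p), the Gröbner basis of I + (p) is {1}, and the enlarged system has no common solution — adjoining p is inconsistent.

The remainder on division by a Gröbner basis is unique — it is the normal form.

Adjoining 2*x**2 - 3/2*x*y - 4*x - y + 7 makes the ideal the whole ring: the system is inconsistent.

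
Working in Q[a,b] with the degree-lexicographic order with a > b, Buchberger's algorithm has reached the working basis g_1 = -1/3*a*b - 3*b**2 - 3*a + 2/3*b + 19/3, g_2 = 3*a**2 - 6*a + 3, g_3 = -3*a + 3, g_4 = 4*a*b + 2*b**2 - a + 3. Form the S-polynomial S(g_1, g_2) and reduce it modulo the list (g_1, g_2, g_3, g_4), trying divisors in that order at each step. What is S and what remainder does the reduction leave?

S(g_1, g_2) = 9*a*b**2 + 9*a**2 - 19*a - b; remainder on division = -81*b**3 + 747*b**2 + 8*b - 820.

lcm(LM(g_1), LM(g_2)) = a**2*b.
S = (lcm/LT(g_1))·g_1 − (lcm/LT(g_2))·g_2 = 9*a*b**2 + 9*a**2 - 19*a - b.
Reduce S modulo (g_1, g_2, g_3, g_4) in that order:
  leading term a*b**2: subtract (-27*b)·g_1 from 9*a*b**2 + 9*a**2 - 19*a - b → -81*b**3 + 9*a**2 - 81*a*b + 18*b**2 - 19*a + 170*b
  leading term b**3: no divisor's leading term divides it; move -81*b**3 to the remainder.
  leading term a**2: subtract (3)·g_2 from 9*a**2 - 81*a*b + 18*b**2 - 19*a + 170*b → -81*a*b + 18*b**2 - a + 170*b - 9
  leading term a*b: subtract (243)·g_1 from -81*a*b + 18*b**2 - a + 170*b - 9 → 747*b**2 + 728*a + 8*b - 1548
  leading term b**2: no divisor's leading term divides it; move 747*b**2 to the remainder.
  leading term a: subtract (-728/3)·g_3 from 728*a + 8*b - 1548 → 8*b - 820
  leading term b: no divisor's leading term divides it; move 8*b to the remainder.
  leading term 1: no divisor's leading term divides it; move -820 to the remainder.
The remainder -81*b**3 + 747*b**2 + 8*b - 820 is nonzero, so it would be added as the next basis element.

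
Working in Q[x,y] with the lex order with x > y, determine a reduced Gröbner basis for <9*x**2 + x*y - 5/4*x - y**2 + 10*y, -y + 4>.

G = {x**2 + 11/36*x + 8/3, y - 4}

f_1 = 9*x**2 + x*y - 5/4*x - y**2 + 10*y, LT = x**2.
f_2 = -y + 4, LT = y.

The S-polynomials (S(f_1,f_2)) all reduce to 0 modulo the current basis, so we have a Gröbner basis.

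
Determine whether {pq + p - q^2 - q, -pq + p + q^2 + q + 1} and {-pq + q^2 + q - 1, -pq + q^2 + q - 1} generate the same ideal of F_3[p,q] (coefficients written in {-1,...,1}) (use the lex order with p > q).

Equality of ideals is decidable: compute both reduced Gröbner bases (unique for the ordering) and check whether they agree.
Buchberger on the first generating set:
f_1 = pq + p - q^2 - q, LT = pq.
f_2 = -pq + p + q^2 + q + 1, LT = pq.

S(f_1,f_2): lcm = pq. S = -p + 1.
  leading term p: no divisor's leading term divides it; move -p to the remainder.
  leading term 1: no divisor's leading term divides it; move 1 to the remainder.
  remainder -p + 1 ≠ 0; add g_3 = -p + 1 to the basis.

S(f_1,g_3): lcm = pq. S = p - q^2.
  leading term p: subtract (-1)·g_3 from p - q^2 → -q^2 + 1
  leading term q^2: no divisor's leading term divides it; move -q^2 to the remainder.
  leading term 1: no divisor's leading term divides it; move 1 to the remainder.
  remainder -q^2 + 1 ≠ 0; add g_4 = -q^2 + 1 to the basis.

S(f_2,g_3): lcm = pq. S = -p - q^2 - 1.
  leading term p: subtract (1)·g_3 from -p - q^2 - 1 → -q^2 + 1
  leading term q^2: subtract (1)·g_4 from -q^2 + 1 → 0
  remainder 0.

S(f_1,g_4): lcm = pq^2. S = pq + p - q^3 - q^2.
  leading term pq: subtract (1)·f_1 from pq + p - q^3 - q^2 → -q^3 + q
  leading term q^3: subtract (q)·g_4 from -q^3 + q → 0
  remainder 0.

S(f_2,g_4): lcm = pq^2. S = -pq + p - q^3 - q^2 - q.
  leading term pq: subtract (-1)·f_1 from -pq + p - q^3 - q^2 - q → -p - q^3 + q^2 + q
  leading term p: subtract (1)·g_3 from -p - q^3 + q^2 + q → -q^3 + q^2 + q - 1
  leading term q^3: subtract (q)·g_4 from -q^3 + q^2 + q - 1 → q^2 - 1
  leading term q^2: subtract (-1)·g_4 from q^2 - 1 → 0
  remainder 0.

S(g_3,g_4): leading monomials are coprime, so the S-polynomial reduces to 0 (Buchberger's first criterion).
Every S-polynomial of the final basis reduces to 0, so we have a Gröbner basis.
Inter-reduce: drop elements whose leading term is divisible by another's, tail-reduce, and make monic.
Reduced Gröbner basis: {p - 1, q^2 - 1}.

Buchberger on the second generating set:
h_1 = -pq + q^2 + q - 1, LT = pq.
h_2 = -pq + q^2 + q - 1, LT = pq.

S(h_1,h_2): lcm = pq. S = 0.
  remainder 0.

Every S-polynomial of the final basis reduces to 0, so we have a Gröbner basis.
Inter-reduce: drop elements whose leading term is divisible by another's, tail-reduce, and make monic.
Reduced Gröbner basis: {pq - q^2 - q + 1}.

The bases are distinct; the ideals are different.

No, the ideals differ.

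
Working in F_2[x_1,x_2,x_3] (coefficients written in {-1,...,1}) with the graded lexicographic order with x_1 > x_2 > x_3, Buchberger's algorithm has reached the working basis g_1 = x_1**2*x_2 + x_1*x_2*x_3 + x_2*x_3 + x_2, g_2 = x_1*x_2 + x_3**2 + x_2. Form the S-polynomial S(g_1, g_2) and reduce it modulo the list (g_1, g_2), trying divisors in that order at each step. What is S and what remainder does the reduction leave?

lcm(LM(g_1), LM(g_2)) = x_1**2*x_2.
S = (lcm/LT(g_1))·g_1 − (lcm/LT(g_2))·g_2 = x_1*x_2*x_3 + x_1*x_3**2 + x_1*x_2 + x_2*x_3 + x_2.
Reduce S modulo (g_1, g_2) in that order:
  leading term x_1*x_2*x_3: subtract (x_3)·g_2 from x_1*x_2*x_3 + x_1*x_3**2 + x_1*x_2 + x_2*x_3 + x_2 → x_1*x_3**2 + x_3**3 + x_1*x_2 + x_2
  leading term x_1*x_3**2: no divisor's leading term divides it; move x_1*x_3**2 to the remainder.
  leading term x_3**3: no divisor's leading term divides it; move x_3**3 to the remainder.
  leading term x_1*x_2: subtract (1)·g_2 from x_1*x_2 + x_2 → x_3**2
  leading term x_3**2: no divisor's leading term divides it; move x_3**2 to the remainder.
The remainder x_1*x_3**2 + x_3**3 + x_3**2 is nonzero, so it would be added as the next basis element.

S(g_1, g_2) = x_1*x_2*x_3 + x_1*x_3**2 + x_1*x_2 + x_2*x_3 + x_2; remainder on division = x_1*x_3**2 + x_3**3 + x_3**2.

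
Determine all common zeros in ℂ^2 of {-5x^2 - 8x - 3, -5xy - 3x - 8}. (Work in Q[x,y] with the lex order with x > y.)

{(-1, 1), (-3/5, 31/15)}

Compute a lex Gröbner basis by Buchberger's algorithm.
f_1 = -5x^2 - 8x - 3, LT = x^2.
f_2 = -5xy - 3x - 8, LT = xy.

S(f_1,f_2): lcm = x^2y. S = -3/5x^2 + 8/5xy - 8/5x + 3/5y.
  leading term x^2: subtract (3/25)·f_1 from -3/5x^2 + 8/5xy - 8/5x + 3/5y → 8/5xy - 16/25x + 3/5y + 9/25
  leading term xy: subtract (-8/25)·f_2 from 8/5xy - 16/25x + 3/5y + 9/25 → -8/5x + 3/5y - 11/5
  leading term x: no divisor's leading term divides it; move -8/5x to the remainder.
  leading term y: no divisor's leading term divides it; move 3/5y to the remainder.
  leading term 1: no divisor's leading term divides it; move -11/5 to the remainder.
  remainder -8/5x + 3/5y - 11/5 ≠ 0; add h_3 = -8/5x + 3/5y - 11/5 to the basis.

S(f_1,h_3): lcm = x^2. S = 3/8xy + 9/40x + 3/5.
  leading term xy: subtract (-3/40)·f_2 from 3/8xy + 9/40x + 3/5 → 0
  remainder 0.

S(f_2,h_3): lcm = xy. S = 3/5x + 3/8y^2 - 11/8y + 8/5.
  leading term x: subtract (-3/8)·h_3 from 3/5x + 3/8y^2 - 11/8y + 8/5 → 3/8y^2 - 23/20y + 31/40
  leading term y^2: no divisor's leading term divides it; move 3/8y^2 to the remainder.
  leading term y: no divisor's leading term divides it; move -23/20y to the remainder.
  leading term 1: no divisor's leading term divides it; move 31/40 to the remainder.
  remainder 3/8y^2 - 23/20y + 31/40 ≠ 0; add h_4 = 3/8y^2 - 23/20y + 31/40 to the basis.

S(f_1,h_4): leading monomials are coprime, so the S-polynomial reduces to 0 (Buchberger's first criterion).
S(f_2,h_4): lcm = xy^2. S = 11/3xy - 31/15x + 8/5y.
  leading term xy: subtract (-11/15)·f_2 from 11/3xy - 31/15x + 8/5y → -64/15x + 8/5y - 88/15
  leading term x: subtract (8/3)·h_3 from -64/15x + 8/5y - 88/15 → 0
  remainder 0.

S(h_3,h_4): leading monomials are coprime, so the S-polynomial reduces to 0 (Buchberger's first criterion).
Every S-polynomial of the final basis reduces to 0, so we have a Gröbner basis.
Inter-reduce: drop elements whose leading term is divisible by another's, tail-reduce, and make monic.
Reduced Gröbner basis: {x - 3/8y + 11/8, y^2 - 46/15y + 31/15}.

The lex basis is triangular: the last element involves only y. Solving y^2 - 46/15y + 31/15 = 0 gives y ∈ {1, 31/15}; substituting each value into the earlier elements determines the remaining variables.
  y = 1: the earlier basis element becomes x + 1 = 0, giving x = -1 — point (-1, 1).
  y = 31/15: the earlier basis element becomes x + 3/5 = 0, giving x = -3/5 — point (-3/5, 31/15).
Substituting each solution back into the original system confirms all equations vanish.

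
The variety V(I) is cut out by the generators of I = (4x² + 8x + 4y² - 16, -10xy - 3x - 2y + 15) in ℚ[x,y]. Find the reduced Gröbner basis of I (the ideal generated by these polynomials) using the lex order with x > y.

G = {x + 25/39y³ + 5/26y² - 109/39y + 25/26, y⁴ + ⅗y³ - 427/100y² - 3/25y + 279/100}

f_1 = 4x² + 8x + 4y² - 16, LT = x².
f_2 = -10xy - 3x - 2y + 15, LT = xy.

S(f_1,f_2): lcm = x²y. S = -3/10x² + 9/5xy + 3/2x + y³ - 4y.
  reduce S modulo (f_1, f_2):
  remainder 39/25x + y³ + 3/10y² - 109/25y + 3/2 ≠ 0; add g_3 = 39/25x + y³ + 3/10y² - 109/25y + 3/2 to the basis.

S(f_2,g_3): lcm = xy. S = 3/10x - 25/39y⁴ - 5/26y³ + 109/39y² - 99/130y - 3/2.
  reduce S modulo (f_1, f_2, g_3):
  remainder -25/39y⁴ - 5/13y³ + 427/156y² + 1/13y - 93/52 ≠ 0; add g_4 = -25/39y⁴ - 5/13y³ + 427/156y² + 1/13y - 93/52 to the basis.

The other S-polynomials (S(f_1,g_3), S(f_1,g_4), S(f_2,g_4), S(g_3,g_4)) all reduce to 0 modulo the current basis, so we have a Gröbner basis.
Inter-reduce: drop elements whose leading term is divisible by another's, tail-reduce, and make monic.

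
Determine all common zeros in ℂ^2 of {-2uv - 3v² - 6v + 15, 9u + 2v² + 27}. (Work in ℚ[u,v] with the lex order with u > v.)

Compute a lex Gröbner basis by Buchberger's algorithm.
f_1 = -2uv - 3v² - 6v + 15, LT = uv.
f_2 = 9u + 2v² + 27, LT = u.

S(f_1,f_2): lcm = uv. S = -2/9v³ + 3/2v² - 15/2.
  leading term v³: no divisor's leading term divides it; move -2/9v³ to the remainder.
  leading term v²: no divisor's leading term divides it; move 3/2v² to the remainder.
  leading term 1: no divisor's leading term divides it; move -15/2 to the remainder.
  remainder -2/9v³ + 3/2v² - 15/2 ≠ 0; add h_3 = -2/9v³ + 3/2v² - 15/2 to the basis.

The other S-polynomials (S(f_1,h_3), S(f_2,h_3)) all reduce to 0 modulo the current basis, so we have a Gröbner basis.
Inter-reduce: drop elements whose leading term is divisible by another's, tail-reduce, and make monic.
Reduced Gröbner basis: {u + 2/9v² + 3, v³ - 27/4v² + 135/4}.

Since the basis is lex-ordered, v³ - 27/4v² + 135/4 is univariate in v. Its roots are {3, 15/8 - 3*sqrt(105)/8, 15/8 + 3*sqrt(105)/8}. Back-substituting each root into the other basis elements fixes the other coordinates.
  v = 3: the earlier basis element becomes u + 5 = 0, giving u = -5 — point (-5, 3).
  v = 15/8 - 3*sqrt(105)/8: the earlier basis element becomes u - 5*sqrt(105)/16 + 113/16 = 0, giving u = -113/16 + 5*sqrt(105)/16 — point (-113/16 + 5*sqrt(105)/16, 15/8 - 3*sqrt(105)/8).
  v = 15/8 + 3*sqrt(105)/8: the earlier basis element becomes u + 5*sqrt(105)/16 + 113/16 = 0, giving u = -113/16 - 5*sqrt(105)/16 — point (-113/16 - 5*sqrt(105)/16, 15/8 + 3*sqrt(105)/8).
Substituting each solution back into the original system confirms all equations vanish.
A lex Gröbner basis triangularizes the system, enabling back-substitution.

{(-5, 3), (-113/16 + 5*sqrt(105)/16, 15/8 - 3*sqrt(105)/8), (-113/16 - 5*sqrt(105)/16, 15/8 + 3*sqrt(105)/8)}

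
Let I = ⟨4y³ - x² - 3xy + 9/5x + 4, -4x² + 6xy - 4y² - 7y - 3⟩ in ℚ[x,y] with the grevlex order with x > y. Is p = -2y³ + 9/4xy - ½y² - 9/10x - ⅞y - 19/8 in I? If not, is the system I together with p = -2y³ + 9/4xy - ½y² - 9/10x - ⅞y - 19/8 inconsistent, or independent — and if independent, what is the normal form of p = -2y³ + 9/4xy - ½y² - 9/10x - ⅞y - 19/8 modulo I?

First compute the reduced Gröbner basis of I by Buchberger's algorithm.
f_1 = 4y³ - x² - 3xy + 9/5x + 4, LT = y³.
f_2 = -4x² + 6xy - 4y² - 7y - 3, LT = x².

The S-polynomials (S(f_1,f_2)) all reduce to 0 modulo the current basis, so we have a Gröbner basis.
Inter-reduce: drop elements whose leading term is divisible by another's, tail-reduce, and make monic.
Reduced Gröbner basis: {y³ - 9/8xy + ¼y² + 9/20x + 7/16y + 19/16, x² - 3/2xy + y² + 7/4y + ¾}.
Label its elements g_1 = y³ - 9/8xy + ¼y² + 9/20x + 7/16y + 19/16, g_2 = x² - 3/2xy + y² + 7/4y + ¾.

Reduce p = -2y³ + 9/4xy - ½y² - 9/10x - ⅞y - 19/8 modulo G:
  leading term y³: subtract (-2)·g_1 from -2y³ + 9/4xy - ½y² - 9/10x - ⅞y - 19/8 → 0
  normal form = 0.
Since the normal form is 0, p ∈ I.

-2y³ + 9/4xy - ½y² - 9/10x - ⅞y - 19/8 lies in I (it reduces to 0).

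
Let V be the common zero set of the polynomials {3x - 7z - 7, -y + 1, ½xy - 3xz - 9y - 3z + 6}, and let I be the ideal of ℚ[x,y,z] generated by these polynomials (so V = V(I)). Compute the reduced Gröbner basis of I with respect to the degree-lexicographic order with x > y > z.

f_1 = 3x - 7z - 7, LT = x.
f_2 = -y + 1, LT = y.
f_3 = ½xy - 3xz - 9y - 3z + 6, LT = xy.

S(f_1,f_3): lcm = xy. S = 6xz - 7/3yz + 47/3y + 6z - 12.
  reduce S modulo (f_1, f_2, f_3):
  remainder 14z² + 53/3z + 11/3 ≠ 0; add g_4 = 14z² + 53/3z + 11/3 to the basis.

The other S-polynomials (S(f_1,f_2), S(f_2,f_3), S(f_1,g_4), S(f_2,g_4), S(f_3,g_4)) all reduce to 0 modulo the current basis, so we have a Gröbner basis.
Inter-reduce: drop elements whose leading term is divisible by another's, tail-reduce, and make monic.

G = {z² + 53/42z + 11/42, x - 7/3z - 7/3, y - 1}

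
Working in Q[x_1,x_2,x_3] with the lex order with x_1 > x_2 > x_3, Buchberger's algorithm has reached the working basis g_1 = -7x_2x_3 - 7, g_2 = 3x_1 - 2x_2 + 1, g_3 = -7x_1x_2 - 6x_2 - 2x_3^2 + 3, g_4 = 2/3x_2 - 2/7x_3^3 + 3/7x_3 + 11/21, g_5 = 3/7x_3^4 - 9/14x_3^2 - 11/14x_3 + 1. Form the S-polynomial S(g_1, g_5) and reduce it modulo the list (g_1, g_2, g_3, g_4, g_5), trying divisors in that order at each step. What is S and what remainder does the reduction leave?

S(g_1, g_5) = 3/2x_2x_3^2 + 11/6x_2x_3 - 7/3x_2 + x_3^3; remainder on division = 0.

lcm(LM(g_1), LM(g_5)) = x_2x_3^4.
S = (lcm/LT(g_1))·g_1 − (lcm/LT(g_5))·g_5 = 3/2x_2x_3^2 + 11/6x_2x_3 - 7/3x_2 + x_3^3.
Reduce S modulo (g_1, g_2, g_3, g_4, g_5) in that order:
  leading term x_2x_3^2: subtract (-3/14x_3)·g_1 from 3/2x_2x_3^2 + 11/6x_2x_3 - 7/3x_2 + x_3^3 → 11/6x_2x_3 - 7/3x_2 + x_3^3 - 3/2x_3
  leading term x_2x_3: subtract (-11/42)·g_1 from 11/6x_2x_3 - 7/3x_2 + x_3^3 - 3/2x_3 → -7/3x_2 + x_3^3 - 3/2x_3 - 11/6
  leading term x_2: subtract (-7/2)·g_4 from -7/3x_2 + x_3^3 - 3/2x_3 - 11/6 → 0
The remainder is 0, so this S-polynomial contributes no new basis element.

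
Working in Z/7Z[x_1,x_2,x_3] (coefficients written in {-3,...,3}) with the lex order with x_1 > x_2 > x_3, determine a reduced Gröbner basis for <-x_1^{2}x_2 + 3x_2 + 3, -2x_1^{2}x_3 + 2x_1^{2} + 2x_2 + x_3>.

Buchberger's algorithm terminates because the ascending chain of leading-term ideals stabilizes.

f_1 = -x_1^{2}x_2 + 3x_2 + 3, LT = x_1^{2}x_2.
f_2 = -2x_1^{2}x_3 + 2x_1^{2} + 2x_2 + x_3, LT = x_1^{2}x_3.

S(f_1,f_2): lcm = x_1^{2}x_2x_3. S = x_1^{2}x_2 + x_2^{2} + x_2x_3 - 3x_3.
  leading term x_1^{2}x_2: subtract (-1)·f_1 from x_1^{2}x_2 + x_2^{2} + x_2x_3 - 3x_3 → x_2^{2} + x_2x_3 + 3x_2 - 3x_3 + 3
  leading term x_2^{2}: no divisor's leading term divides it; move x_2^{2} to the remainder.
  leading term x_2x_3: no divisor's leading term divides it; move x_2x_3 to the remainder.
  leading term x_2: no divisor's leading term divides it; move 3x_2 to the remainder.
  leading term x_3: no divisor's leading term divides it; move -3x_3 to the remainder.
  leading term 1: no divisor's leading term divides it; move 3 to the remainder.
  remainder x_2^{2} + x_2x_3 + 3x_2 - 3x_3 + 3 ≠ 0; add g_3 = x_2^{2} + x_2x_3 + 3x_2 - 3x_3 + 3 to the basis.

The other S-polynomials (S(f_1,g_3), S(f_2,g_3)) all reduce to 0 modulo the current basis, so we have a Gröbner basis.

G = {x_1^{2}x_2 - 3x_2 - 3, x_1^{2}x_3 - x_1^{2} - x_2 + 3x_3, x_2^{2} + x_2x_3 + 3x_2 - 3x_3 + 3}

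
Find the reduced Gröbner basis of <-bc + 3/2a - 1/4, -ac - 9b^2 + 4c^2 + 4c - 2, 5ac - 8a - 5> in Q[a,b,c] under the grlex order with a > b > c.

G = {c^3 - 27/8ab + c^2 - 16/25a + 9/16b - 3/4c - 2/5, a^2 - 16/15ab - 1/6a - 2/3b, ac - 8/5a - 1, b^2 - 4/9c^2 + 8/45a - 4/9c + 1/3, bc - 3/2a + 1/4}

f_1 = -bc + 3/2a - 1/4, LT = bc.
f_2 = -ac - 9b^2 + 4c^2 + 4c - 2, LT = ac.
f_3 = 5ac - 8a - 5, LT = ac.

S(f_1,f_2): lcm = abc. S = -9b^3 + 4bc^2 - 3/2a^2 + 4bc + 1/4a - 2b.
  leading term b^3: no divisor's leading term divides it; move -9b^3 to the remainder.
  leading term bc^2: subtract (-4c)·f_1 from 4bc^2 - 3/2a^2 + 4bc + 1/4a - 2b → -3/2a^2 + 6ac + 4bc + 1/4a - 2b - c
  leading term a^2: no divisor's leading term divides it; move -3/2a^2 to the remainder.
  leading term ac: subtract (-6)·f_2 from 6ac + 4bc + 1/4a - 2b - c → -54b^2 + 4bc + 24c^2 + 1/4a - 2b + 23c - 12
  leading term b^2: no divisor's leading term divides it; move -54b^2 to the remainder.
  leading term bc: subtract (-4)·f_1 from 4bc + 24c^2 + 1/4a - 2b + 23c - 12 → 24c^2 + 25/4a - 2b + 23c - 13
  leading term c^2: no divisor's leading term divides it; move 24c^2 to the remainder.
  leading term a: no divisor's leading term divides it; move 25/4a to the remainder.
  leading term b: no divisor's leading term divides it; move -2b to the remainder.
  leading term c: no divisor's leading term divides it; move 23c to the remainder.
  leading term 1: no divisor's leading term divides it; move -13 to the remainder.
  remainder -9b^3 - 3/2a^2 - 54b^2 + 24c^2 + 25/4a - 2b + 23c - 13 ≠ 0; add g_4 = -9b^3 - 3/2a^2 - 54b^2 + 24c^2 + 25/4a - 2b + 23c - 13 to the basis.

S(f_1,f_3): lcm = abc. S = -3/2a^2 + 8/5ab + 1/4a + b.
  leading term a^2: no divisor's leading term divides it; move -3/2a^2 to the remainder.
  leading term ab: no divisor's leading term divides it; move 8/5ab to the remainder.
  leading term a: no divisor's leading term divides it; move 1/4a to the remainder.
  leading term b: no divisor's leading term divides it; move b to the remainder.
  remainder -3/2a^2 + 8/5ab + 1/4a + b ≠ 0; add g_5 = -3/2a^2 + 8/5ab + 1/4a + b to the basis.

S(f_2,f_3): lcm = ac. S = 9b^2 - 4c^2 + 8/5a - 4c + 3.
  leading term b^2: no divisor's leading term divides it; move 9b^2 to the remainder.
  leading term c^2: no divisor's leading term divides it; move -4c^2 to the remainder.
  leading term a: no divisor's leading term divides it; move 8/5a to the remainder.
  leading term c: no divisor's leading term divides it; move -4c to the remainder.
  leading term 1: no divisor's leading term divides it; move 3 to the remainder.
  remainder 9b^2 - 4c^2 + 8/5a - 4c + 3 ≠ 0; add g_6 = 9b^2 - 4c^2 + 8/5a - 4c + 3 to the basis.

S(f_1,g_6): lcm = b^2c. S = 4/9c^3 - 3/2ab - 8/45ac + 4/9c^2 + 1/4b - 1/3c.
  leading term c^3: no divisor's leading term divides it; move 4/9c^3 to the remainder.
  leading term ab: no divisor's leading term divides it; move -3/2ab to the remainder.
  leading term ac: subtract (8/45)·f_2 from -8/45ac + 4/9c^2 + 1/4b - 1/3c → 8/5b^2 - 4/15c^2 + 1/4b - 47/45c + 16/45
  leading term b^2: subtract (8/45)·g_6 from 8/5b^2 - 4/15c^2 + 1/4b - 47/45c + 16/45 → 4/9c^2 - 64/225a + 1/4b - 1/3c - 8/45
  leading term c^2: no divisor's leading term divides it; move 4/9c^2 to the remainder.
  leading term a: no divisor's leading term divides it; move -64/225a to the remainder.
  leading term b: no divisor's leading term divides it; move 1/4b to the remainder.
  leading term c: no divisor's leading term divides it; move -1/3c to the remainder.
  leading term 1: no divisor's leading term divides it; move -8/45 to the remainder.
  remainder 4/9c^3 - 3/2ab + 4/9c^2 - 64/225a + 1/4b - 1/3c - 8/45 ≠ 0; add g_7 = 4/9c^3 - 3/2ab + 4/9c^2 - 64/225a + 1/4b - 1/3c - 8/45 to the basis.

The other S-polynomials (S(f_1,g_4), S(f_2,g_4), S(f_3,g_4), S(f_1,g_5), S(f_2,g_5), S(f_3,g_5), S(g_4,g_5), S(f_2,g_6), S(f_3,g_6), S(g_4,g_6), S(g_5,g_6), S(f_1,g_7), S(f_2,g_7), S(f_3,g_7), S(g_4,g_7), S(g_5,g_7), S(g_6,g_7)) all reduce to 0 modulo the current basis, so we have a Gröbner basis.
Inter-reduce: drop elements whose leading term is divisible by another's, tail-reduce, and make monic.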